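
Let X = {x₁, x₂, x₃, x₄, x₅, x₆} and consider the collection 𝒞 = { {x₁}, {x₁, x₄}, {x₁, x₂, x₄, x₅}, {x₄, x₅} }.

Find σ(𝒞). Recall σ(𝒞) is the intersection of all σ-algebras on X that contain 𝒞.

|σ(𝒞)| = 32.  σ(𝒞) = { {}, {x₁}, {x₂}, {x₄}, {x₅}, {x₁, x₂}, {x₁, x₄}, {x₁, x₅}, {x₂, x₄}, {x₂, x₅}, {x₃, x₆}, {x₄, x₅}, {x₁, x₂, x₄}, {x₁, x₂, x₅}, {x₁, x₃, x₆}, {x₁, x₄, x₅}, {x₂, x₃, x₆}, {x₂, x₄, x₅}, {x₃, x₄, x₆}, {x₃, x₅, x₆}, {x₁, x₂, x₃, x₆}, {x₁, x₂, x₄, x₅}, {x₁, x₃, x₄, x₆}, {x₁, x₃, x₅, x₆}, {x₂, x₃, x₄, x₆}, {x₂, x₃, x₅, x₆}, {x₃, x₄, x₅, x₆}, {x₁, x₂, x₃, x₄, x₆}, {x₁, x₂, x₃, x₅, x₆}, {x₁, x₃, x₄, x₅, x₆}, {x₂, x₃, x₄, x₅, x₆}, X }

Check:
Seed the family with 𝒞 together with ∅ and X: { {}, {x₁}, {x₁, x₄}, {x₄, x₅}, {x₁, x₂, x₄, x₅}, X }.
Round 1. New:
  {x₃, x₆}  = {x₁, x₂, x₄, x₅}ᶜ
  {x₁, x₄, x₅}  = {x₄, x₅} ∪ {x₁, x₄}
  {x₁, x₂, x₃, x₆}  = {x₄, x₅}ᶜ
  {x₂, x₃, x₅, x₆}  = {x₁, x₄}ᶜ
  {x₂, x₃, x₄, x₅, x₆}  = {x₁}ᶜ
  |family| = 11
Round 2. New:
  {x₁, x₃, x₆}  = {x₃, x₆} ∪ {x₁}
  {x₂, x₃, x₆}  = {x₁, x₄, x₅}ᶜ
  {x₁, x₃, x₄, x₆}  = {x₁, x₄} ∪ {x₃, x₆}
  {x₃, x₄, x₅, x₆}  = {x₄, x₅} ∪ {x₃, x₆}
  {x₁, x₂, x₃, x₄, x₆}  = {x₁, x₂, x₃, x₆} ∪ {x₁, x₄}
  {x₁, x₂, x₃, x₅, x₆}  = {x₁, x₂, x₃, x₆} ∪ {x₂, x₃, x₅, x₆}
  {x₁, x₃, x₄, x₅, x₆}  = {x₁, x₄, x₅} ∪ {x₃, x₆}
  |family| = 18
Round 3: +6 →
  {x₂}  = {x₁, x₃, x₄, x₅, x₆}ᶜ
  {x₄}  = {x₁, x₂, x₃, x₅, x₆}ᶜ
  {x₅}  = {x₁, x₂, x₃, x₄, x₆}ᶜ
  {x₁, x₂}  = {x₃, x₄, x₅, x₆}ᶜ
  {x₂, x₅}  = {x₁, x₃, x₄, x₆}ᶜ
  {x₂, x₄, x₅}  = {x₁, x₃, x₆}ᶜ
  |family| = 24
Round 4: +8 →
  {x₁, x₅}  = {x₁} ∪ {x₅}
  {x₂, x₄}  = {x₂} ∪ {x₄}
  {x₁, x₂, x₄}  = {x₁, x₂} ∪ {x₁, x₄}
  {x₁, x₂, x₅}  = {x₂, x₅} ∪ {x₁, x₂}
  {x₃, x₄, x₆}  = {x₃, x₆} ∪ {x₄}
  {x₃, x₅, x₆}  = {x₅} ∪ {x₃, x₆}
  {x₁, x₃, x₅, x₆}  = {x₁, x₃, x₆} ∪ {x₅}
  {x₂, x₃, x₄, x₆}  = {x₂, x₃, x₆} ∪ {x₄}
  |family| = 32
After Round 5 the family is unchanged; done.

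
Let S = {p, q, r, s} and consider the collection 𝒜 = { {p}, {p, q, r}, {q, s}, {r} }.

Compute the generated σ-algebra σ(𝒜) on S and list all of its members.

Answer: σ(𝒜) = { {}, {p}, {q}, {r}, {s}, {p, q}, {p, r}, {p, s}, {q, r}, {q, s}, {r, s}, {p, q, r}, {p, q, s}, {p, r, s}, {q, r, s}, S }

Trace:
Seed the family with 𝒜 together with ∅ and S: { {}, {p}, {r}, {q, s}, {p, q, r}, S }.
Step 1. New:
  {s}  = S∖{p, q, r}
  {p, r}  = S∖{q, s}
  {p, q, s}  = S∖{r}
  {q, r, s}  = S∖{p}
  — 10 sets.
Step 2: 3 new —
  {p, s}  = {s} ∪ {p}
  {r, s}  = {r} ∪ {s}
  {p, r, s}  = {p, r} ∪ {s}
  — 13 sets.
Step 3 (3 new):
  {q}  = S∖{p, r, s}
  {p, q}  = S∖{r, s}
  {q, r}  = S∖{p, s}
  — 16 sets.
Step 4: already closed under ᶜ and ∪.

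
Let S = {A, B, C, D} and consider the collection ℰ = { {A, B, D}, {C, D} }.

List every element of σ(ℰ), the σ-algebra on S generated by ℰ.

Begin from { {}, {C, D}, {A, B, D}, S } (that is, ℰ plus ∅ and S).
Step 1 (2 new):
  {C}  = ᶜ of {A, B, D}
  {A, B}  = ᶜ of {C, D}
Step 2: 1 new —
  {A, B, C}  = {C} ∪ {A, B}
Step 3. New:
  {D}  = ᶜ of {A, B, C}
Step 4: stable.

Therefore σ(ℰ) = { {}, {C}, {D}, {A, B}, {C, D}, {A, B, C}, {A, B, D}, S } (|σ(ℰ)| = 8).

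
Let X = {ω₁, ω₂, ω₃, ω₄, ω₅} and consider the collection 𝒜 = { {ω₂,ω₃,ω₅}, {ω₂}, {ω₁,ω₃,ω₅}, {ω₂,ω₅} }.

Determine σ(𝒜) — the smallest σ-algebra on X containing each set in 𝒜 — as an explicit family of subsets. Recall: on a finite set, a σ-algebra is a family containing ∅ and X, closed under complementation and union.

Answer: σ(𝒜) = { ∅, {ω₁}, {ω₂}, {ω₃}, {ω₄}, {ω₅}, {ω₁,ω₂}, {ω₁,ω₃}, {ω₁,ω₄}, {ω₁,ω₅}, {ω₂,ω₃}, {ω₂,ω₄}, {ω₂,ω₅}, {ω₃,ω₄}, {ω₃,ω₅}, {ω₄,ω₅}, {ω₁,ω₂,ω₃}, {ω₁,ω₂,ω₄}, {ω₁,ω₂,ω₅}, {ω₁,ω₃,ω₄}, {ω₁,ω₃,ω₅}, {ω₁,ω₄,ω₅}, {ω₂,ω₃,ω₄}, {ω₂,ω₃,ω₅}, {ω₂,ω₄,ω₅}, {ω₃,ω₄,ω₅}, {ω₁,ω₂,ω₃,ω₄}, {ω₁,ω₂,ω₃,ω₅}, {ω₁,ω₂,ω₄,ω₅}, {ω₁,ω₃,ω₄,ω₅}, {ω₂,ω₃,ω₄,ω₅}, X }

Derivation:
Start: 𝒜 ∪ {∅, X} = { ∅, {ω₂}, {ω₂,ω₅}, {ω₁,ω₃,ω₅}, {ω₂,ω₃,ω₅}, X }.
Iteration 1: 5 new —
  {ω₁,ω₄}  = {ω₂,ω₃,ω₅}ᶜ
  {ω₂,ω₄}  = {ω₁,ω₃,ω₅}ᶜ
  {ω₁,ω₃,ω₄}  = {ω₂,ω₅}ᶜ
  {ω₁,ω₂,ω₃,ω₅}  = {ω₂,ω₅} ∪ {ω₁,ω₃,ω₅}
  {ω₁,ω₃,ω₄,ω₅}  = {ω₂}ᶜ
  [11 total]
Iteration 2: 6 new —
  {ω₄}  = {ω₁,ω₂,ω₃,ω₅}ᶜ
  {ω₁,ω₂,ω₄}  = {ω₂} ∪ {ω₁,ω₄}
  {ω₂,ω₄,ω₅}  = {ω₂,ω₅} ∪ {ω₂,ω₄}
  {ω₁,ω₂,ω₃,ω₄}  = {ω₂} ∪ {ω₁,ω₃,ω₄}
  {ω₁,ω₂,ω₄,ω₅}  = {ω₂,ω₅} ∪ {ω₁,ω₄}
  {ω₂,ω₃,ω₄,ω₅}  = {ω₂,ω₃,ω₅} ∪ {ω₂,ω₄}
  [17 total]
Iteration 3. New:
  {ω₁}  = {ω₂,ω₃,ω₄,ω₅}ᶜ
  {ω₃}  = {ω₁,ω₂,ω₄,ω₅}ᶜ
  {ω₅}  = {ω₁,ω₂,ω₃,ω₄}ᶜ
  {ω₁,ω₃}  = {ω₂,ω₄,ω₅}ᶜ
  {ω₃,ω₅}  = {ω₁,ω₂,ω₄}ᶜ
  [22 total]
Iteration 4: +10 →
  {ω₁,ω₂}  = {ω₂} ∪ {ω₁}
  {ω₁,ω₅}  = {ω₅} ∪ {ω₁}
  {ω₂,ω₃}  = {ω₂} ∪ {ω₃}
  {ω₃,ω₄}  = {ω₃} ∪ {ω₄}
  {ω₄,ω₅}  = {ω₅} ∪ {ω₄}
  {ω₁,ω₂,ω₃}  = {ω₂} ∪ {ω₁,ω₃}
  {ω₁,ω₂,ω₅}  = {ω₂,ω₅} ∪ {ω₁}
  {ω₁,ω₄,ω₅}  = {ω₅} ∪ {ω₁,ω₄}
  {ω₂,ω₃,ω₄}  = {ω₃} ∪ {ω₂,ω₄}
  {ω₃,ω₄,ω₅}  = {ω₄} ∪ {ω₃,ω₅}
  [32 total]
Iteration 5: already closed under ᶜ and ∪.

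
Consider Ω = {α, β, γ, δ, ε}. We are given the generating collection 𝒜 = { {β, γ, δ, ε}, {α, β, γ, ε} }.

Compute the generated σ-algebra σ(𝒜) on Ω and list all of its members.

Initial family (4 sets): { {}, {α, β, γ, ε}, {β, γ, δ, ε}, Ω }.
Step 1: 2 new —
  {α}  = {β, γ, δ, ε}ᶜ
  {δ}  = {α, β, γ, ε}ᶜ
  [6 total]
Step 2: +1 →
  {α, δ}  = {δ} ∪ {α}
  [7 total]
Step 3 (1 new):
  {β, γ, ε}  = {α, δ}ᶜ
  [8 total]
Step 4: stable.

Therefore σ(𝒜) = { {}, {α}, {δ}, {α, δ}, {β, γ, ε}, {α, β, γ, ε}, {β, γ, δ, ε}, Ω } (|σ(𝒜)| = 8).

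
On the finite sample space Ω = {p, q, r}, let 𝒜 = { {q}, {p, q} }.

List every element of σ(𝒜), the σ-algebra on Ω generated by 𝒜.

Initial family (4 sets): { {}, {q}, {p, q}, Ω }.
Iteration 1. New:
  {r}  = {p, q}ᶜ
  {p, r}  = {q}ᶜ
Iteration 2: 1 new —
  {q, r}  = {r} ∪ {q}
Iteration 3: +1 →
  {p}  = {q, r}ᶜ
Iteration 4: already closed under ᶜ and ∪.

Hence σ(𝒜) has 8 members: { {}, {p}, {q}, {r}, {p, q}, {p, r}, {q, r}, Ω }.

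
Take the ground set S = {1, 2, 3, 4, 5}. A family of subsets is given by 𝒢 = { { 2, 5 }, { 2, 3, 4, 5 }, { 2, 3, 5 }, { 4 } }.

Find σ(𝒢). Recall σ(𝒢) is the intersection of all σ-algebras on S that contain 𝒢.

Start: 𝒢 ∪ {∅, S} = { {  }, { 4 }, { 2, 5 }, { 2, 3, 5 }, { 2, 3, 4, 5 }, S }.
Iteration 1: +5 →
  { 1 }  = S∖{ 2, 3, 4, 5 }
  { 1, 4 }  = S∖{ 2, 3, 5 }
  { 1, 3, 4 }  = S∖{ 2, 5 }
  { 2, 4, 5 }  = { 2, 5 } ∪ { 4 }
  { 1, 2, 3, 5 }  = S∖{ 4 }
  — 11 sets.
Iteration 2 (3 new):
  { 1, 3 }  = S∖{ 2, 4, 5 }
  { 1, 2, 5 }  = { 2, 5 } ∪ { 1 }
  { 1, 2, 4, 5 }  = { 2, 5 } ∪ { 1, 4 }
  — 14 sets.
Iteration 3 adds 2:
  { 3 }  = S∖{ 1, 2, 4, 5 }
  { 3, 4 }  = S∖{ 1, 2, 5 }
  — 16 sets.
After Iteration 4 the family is unchanged; done.

|σ(𝒢)| = 16.  σ(𝒢) = { {  }, { 1 }, { 3 }, { 4 }, { 1, 3 }, { 1, 4 }, { 2, 5 }, { 3, 4 }, { 1, 2, 5 }, { 1, 3, 4 }, { 2, 3, 5 }, { 2, 4, 5 }, { 1, 2, 3, 5 }, { 1, 2, 4, 5 }, { 2, 3, 4, 5 }, S }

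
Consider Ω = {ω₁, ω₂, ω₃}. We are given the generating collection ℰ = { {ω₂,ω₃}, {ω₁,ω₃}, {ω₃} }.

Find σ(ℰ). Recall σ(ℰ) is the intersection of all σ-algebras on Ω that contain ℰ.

Initial family (5 sets): { {}, {ω₃}, {ω₁,ω₃}, {ω₂,ω₃}, Ω }.
Round 1: +3 →
  {ω₁}  = ᶜ of {ω₂,ω₃}
  {ω₂}  = ᶜ of {ω₁,ω₃}
  {ω₁,ω₂}  = ᶜ of {ω₃}
  [8 total]
Round 2 adds nothing — fixpoint reached.

Hence σ(ℰ) has 8 members: { {}, {ω₁}, {ω₂}, {ω₃}, {ω₁,ω₂}, {ω₁,ω₃}, {ω₂,ω₃}, Ω }.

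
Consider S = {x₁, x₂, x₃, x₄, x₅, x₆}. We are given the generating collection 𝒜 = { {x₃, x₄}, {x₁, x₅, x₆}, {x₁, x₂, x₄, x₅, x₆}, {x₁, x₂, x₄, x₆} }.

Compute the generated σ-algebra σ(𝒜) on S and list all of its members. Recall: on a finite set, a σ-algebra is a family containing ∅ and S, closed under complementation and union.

Initial family (6 sets): { ∅, {x₃, x₄}, {x₁, x₅, x₆}, {x₁, x₂, x₄, x₆}, {x₁, x₂, x₄, x₅, x₆}, S }.
Iteration 1 adds 6:
  {x₃}  = ᶜ of {x₁, x₂, x₄, x₅, x₆}
  {x₃, x₅}  = ᶜ of {x₁, x₂, x₄, x₆}
  {x₂, x₃, x₄}  = ᶜ of {x₁, x₅, x₆}
  {x₁, x₂, x₅, x₆}  = ᶜ of {x₃, x₄}
  {x₁, x₂, x₃, x₄, x₆}  = {x₃, x₄} ∪ {x₁, x₂, x₄, x₆}
  {x₁, x₃, x₄, x₅, x₆}  = {x₃, x₄} ∪ {x₁, x₅, x₆}
Iteration 2: 6 new —
  {x₂}  = ᶜ of {x₁, x₃, x₄, x₅, x₆}
  {x₅}  = ᶜ of {x₁, x₂, x₃, x₄, x₆}
  {x₃, x₄, x₅}  = {x₃, x₄} ∪ {x₃, x₅}
  {x₁, x₃, x₅, x₆}  = {x₃} ∪ {x₁, x₅, x₆}
  {x₂, x₃, x₄, x₅}  = {x₂, x₃, x₄} ∪ {x₃, x₅}
  {x₁, x₂, x₃, x₅, x₆}  = {x₃} ∪ {x₁, x₂, x₅, x₆}
Iteration 3 adds 7:
  {x₄}  = ᶜ of {x₁, x₂, x₃, x₅, x₆}
  {x₁, x₆}  = ᶜ of {x₂, x₃, x₄, x₅}
  {x₂, x₃}  = {x₃} ∪ {x₂}
  {x₂, x₄}  = ᶜ of {x₁, x₃, x₅, x₆}
  {x₂, x₅}  = {x₂} ∪ {x₅}
  {x₁, x₂, x₆}  = ᶜ of {x₃, x₄, x₅}
  {x₂, x₃, x₅}  = {x₃, x₅} ∪ {x₂}
Iteration 4: 7 new —
  {x₄, x₅}  = {x₅} ∪ {x₄}
  {x₁, x₃, x₆}  = {x₁, x₆} ∪ {x₃}
  {x₁, x₄, x₆}  = ᶜ of {x₂, x₃, x₅}
  {x₂, x₄, x₅}  = {x₂, x₅} ∪ {x₄}
  {x₁, x₂, x₃, x₆}  = {x₁, x₆} ∪ {x₂, x₃}
  {x₁, x₃, x₄, x₆}  = ᶜ of {x₂, x₅}
  {x₁, x₄, x₅, x₆}  = ᶜ of {x₂, x₃}
Iteration 5: no new sets; the family is a σ-algebra.

σ(𝒜) = { ∅, {x₂}, {x₃}, {x₄}, {x₅}, {x₁, x₆}, {x₂, x₃}, {x₂, x₄}, {x₂, x₅}, {x₃, x₄}, {x₃, x₅}, {x₄, x₅}, {x₁, x₂, x₆}, {x₁, x₃, x₆}, {x₁, x₄, x₆}, {x₁, x₅, x₆}, {x₂, x₃, x₄}, {x₂, x₃, x₅}, {x₂, x₄, x₅}, {x₃, x₄, x₅}, {x₁, x₂, x₃, x₆}, {x₁, x₂, x₄, x₆}, {x₁, x₂, x₅, x₆}, {x₁, x₃, x₄, x₆}, {x₁, x₃, x₅, x₆}, {x₁, x₄, x₅, x₆}, {x₂, x₃, x₄, x₅}, {x₁, x₂, x₃, x₄, x₆}, {x₁, x₂, x₃, x₅, x₆}, {x₁, x₂, x₄, x₅, x₆}, {x₁, x₃, x₄, x₅, x₆}, S }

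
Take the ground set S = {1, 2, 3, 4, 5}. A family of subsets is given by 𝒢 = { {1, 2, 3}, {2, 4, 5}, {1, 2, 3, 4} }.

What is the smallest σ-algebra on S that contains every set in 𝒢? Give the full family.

Seed the family with 𝒢 together with ∅ and S: { ∅, {1, 2, 3}, {2, 4, 5}, {1, 2, 3, 4}, S }.
Step 1 adds 3:
  {5}  = {1, 2, 3, 4}ᶜ
  {1, 3}  = {2, 4, 5}ᶜ
  {4, 5}  = {1, 2, 3}ᶜ
Step 2. New:
  {1, 3, 5}  = {1, 3} ∪ {5}
  {1, 2, 3, 5}  = {1, 2, 3} ∪ {5}
  {1, 3, 4, 5}  = {4, 5} ∪ {1, 3}
Step 3 adds 3:
  {2}  = {1, 3, 4, 5}ᶜ
  {4}  = {1, 2, 3, 5}ᶜ
  {2, 4}  = {1, 3, 5}ᶜ
Step 4: +2 →
  {2, 5}  = {2} ∪ {5}
  {1, 3, 4}  = {1, 3} ∪ {4}
Step 5: closed — nothing new.

Hence σ(𝒢) has 16 members: { ∅, {2}, {4}, {5}, {1, 3}, {2, 4}, {2, 5}, {4, 5}, {1, 2, 3}, {1, 3, 4}, {1, 3, 5}, {2, 4, 5}, {1, 2, 3, 4}, {1, 2, 3, 5}, {1, 3, 4, 5}, S }.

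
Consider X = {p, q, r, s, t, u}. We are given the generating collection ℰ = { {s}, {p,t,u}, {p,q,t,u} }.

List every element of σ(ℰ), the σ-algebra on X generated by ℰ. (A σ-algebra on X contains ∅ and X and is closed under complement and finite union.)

σ(ℰ) = { {}, {q}, {r}, {s}, {q,r}, {q,s}, {r,s}, {p,t,u}, {q,r,s}, {p,q,t,u}, {p,r,t,u}, {p,s,t,u}, {p,q,r,t,u}, {p,q,s,t,u}, {p,r,s,t,u}, X }

Derivation:
Initial family (5 sets): { {}, {s}, {p,t,u}, {p,q,t,u}, X }.
Round 1: 5 new —
  {r,s}  = X∖{p,q,t,u}
  {q,r,s}  = X∖{p,t,u}
  {p,s,t,u}  = {p,t,u} ∪ {s}
  {p,q,r,t,u}  = X∖{s}
  {p,q,s,t,u}  = {s} ∪ {p,q,t,u}
Round 2: +3 →
  {r}  = X∖{p,q,s,t,u}
  {q,r}  = X∖{p,s,t,u}
  {p,r,s,t,u}  = {r,s} ∪ {p,s,t,u}
Round 3 adds 2:
  {q}  = X∖{p,r,s,t,u}
  {p,r,t,u}  = {r} ∪ {p,t,u}
Round 4. New:
  {q,s}  = X∖{p,r,t,u}
After Round 5 the family is unchanged; done.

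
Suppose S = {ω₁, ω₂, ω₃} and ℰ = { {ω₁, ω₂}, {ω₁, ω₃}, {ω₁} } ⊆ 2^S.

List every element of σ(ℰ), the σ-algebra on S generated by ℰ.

σ(ℰ) (8 sets): { {}, {ω₁}, {ω₂}, {ω₃}, {ω₁, ω₂}, {ω₁, ω₃}, {ω₂, ω₃}, S }

Derivation:
Seed the family with ℰ together with ∅ and S: { {}, {ω₁}, {ω₁, ω₂}, {ω₁, ω₃}, S }.
Iteration 1: 3 new —
  {ω₂}  = S∖{ω₁, ω₃}
  {ω₃}  = S∖{ω₁, ω₂}
  {ω₂, ω₃}  = S∖{ω₁}
  [8 total]
Iteration 2: closed — nothing new.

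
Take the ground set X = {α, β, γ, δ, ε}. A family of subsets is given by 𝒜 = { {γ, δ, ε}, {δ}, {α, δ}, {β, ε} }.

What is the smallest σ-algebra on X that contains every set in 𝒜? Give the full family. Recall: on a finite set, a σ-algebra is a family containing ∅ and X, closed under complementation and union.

σ(𝒜) = { {}, {α}, {β}, {γ}, {δ}, {ε}, {α, β}, {α, γ}, {α, δ}, {α, ε}, {β, γ}, {β, δ}, {β, ε}, {γ, δ}, {γ, ε}, {δ, ε}, {α, β, γ}, {α, β, δ}, {α, β, ε}, {α, γ, δ}, {α, γ, ε}, {α, δ, ε}, {β, γ, δ}, {β, γ, ε}, {β, δ, ε}, {γ, δ, ε}, {α, β, γ, δ}, {α, β, γ, ε}, {α, β, δ, ε}, {α, γ, δ, ε}, {β, γ, δ, ε}, X }

Trace:
Begin from { {}, {δ}, {α, δ}, {β, ε}, {γ, δ, ε}, X } (that is, 𝒜 plus ∅ and X).
Iteration 1 adds 8:
  {α, β}  = complement {γ, δ, ε}
  {α, γ, δ}  = complement {β, ε}
  {β, γ, ε}  = complement {α, δ}
  {β, δ, ε}  = {β, ε} ∪ {δ}
  {α, β, γ, ε}  = complement {δ}
  {α, β, δ, ε}  = {β, ε} ∪ {α, δ}
  {α, γ, δ, ε}  = {γ, δ, ε} ∪ {α, δ}
  {β, γ, δ, ε}  = {β, ε} ∪ {γ, δ, ε}
  (now 14)
Iteration 2: +7 →
  {α}  = complement {β, γ, δ, ε}
  {β}  = complement {α, γ, δ, ε}
  {γ}  = complement {α, β, δ, ε}
  {α, γ}  = complement {β, δ, ε}
  {α, β, δ}  = {α, β} ∪ {α, δ}
  {α, β, ε}  = {β, ε} ∪ {α, β}
  {α, β, γ, δ}  = {α, β} ∪ {α, γ, δ}
  (now 21)
Iteration 3: +6 →
  {ε}  = complement {α, β, γ, δ}
  {β, γ}  = {β} ∪ {γ}
  {β, δ}  = {β} ∪ {δ}
  {γ, δ}  = complement {α, β, ε}
  {γ, ε}  = complement {α, β, δ}
  {α, β, γ}  = {β} ∪ {α, γ}
  (now 27)
Iteration 4: +5 →
  {α, ε}  = {ε} ∪ {α}
  {δ, ε}  = complement {α, β, γ}
  {α, γ, ε}  = complement {β, δ}
  {α, δ, ε}  = complement {β, γ}
  {β, γ, δ}  = {γ, δ} ∪ {β}
  (now 32)
Iteration 5: no new sets; the family is a σ-algebra.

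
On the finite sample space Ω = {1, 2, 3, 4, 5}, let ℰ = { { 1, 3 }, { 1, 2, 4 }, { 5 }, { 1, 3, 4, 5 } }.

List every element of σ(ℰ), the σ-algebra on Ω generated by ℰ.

Initial family (6 sets): { {}, { 5 }, { 1, 3 }, { 1, 2, 4 }, { 1, 3, 4, 5 }, Ω }.
Round 1: 6 new —
  { 2 }  = Ω∖{ 1, 3, 4, 5 }
  { 3, 5 }  = Ω∖{ 1, 2, 4 }
  { 1, 3, 5 }  = { 1, 3 } ∪ { 5 }
  { 2, 4, 5 }  = Ω∖{ 1, 3 }
  { 1, 2, 3, 4 }  = Ω∖{ 5 }
  { 1, 2, 4, 5 }  = { 1, 2, 4 } ∪ { 5 }
  |family| = 12
Round 2: 7 new —
  { 3 }  = Ω∖{ 1, 2, 4, 5 }
  { 2, 4 }  = Ω∖{ 1, 3, 5 }
  { 2, 5 }  = { 2 } ∪ { 5 }
  { 1, 2, 3 }  = { 2 } ∪ { 1, 3 }
  { 2, 3, 5 }  = { 2 } ∪ { 3, 5 }
  { 1, 2, 3, 5 }  = { 1, 3, 5 } ∪ { 2 }
  { 2, 3, 4, 5 }  = { 3, 5 } ∪ { 2, 4, 5 }
  |family| = 19
Round 3: 7 new —
  { 1 }  = Ω∖{ 2, 3, 4, 5 }
  { 4 }  = Ω∖{ 1, 2, 3, 5 }
  { 1, 4 }  = Ω∖{ 2, 3, 5 }
  { 2, 3 }  = { 2 } ∪ { 3 }
  { 4, 5 }  = Ω∖{ 1, 2, 3 }
  { 1, 3, 4 }  = Ω∖{ 2, 5 }
  { 2, 3, 4 }  = { 2, 4 } ∪ { 3 }
  |family| = 26
Round 4 adds 6:
  { 1, 2 }  = { 2 } ∪ { 1 }
  { 1, 5 }  = Ω∖{ 2, 3, 4 }
  { 3, 4 }  = { 3 } ∪ { 4 }
  { 1, 2, 5 }  = { 2, 5 } ∪ { 1 }
  { 1, 4, 5 }  = Ω∖{ 2, 3 }
  { 3, 4, 5 }  = { 4, 5 } ∪ { 3 }
  |family| = 32
Round 5: already closed under ᶜ and ∪.

σ(ℰ) = { {}, { 1 }, { 2 }, { 3 }, { 4 }, { 5 }, { 1, 2 }, { 1, 3 }, { 1, 4 }, { 1, 5 }, { 2, 3 }, { 2, 4 }, { 2, 5 }, { 3, 4 }, { 3, 5 }, { 4, 5 }, { 1, 2, 3 }, { 1, 2, 4 }, { 1, 2, 5 }, { 1, 3, 4 }, { 1, 3, 5 }, { 1, 4, 5 }, { 2, 3, 4 }, { 2, 3, 5 }, { 2, 4, 5 }, { 3, 4, 5 }, { 1, 2, 3, 4 }, { 1, 2, 3, 5 }, { 1, 2, 4, 5 }, { 1, 3, 4, 5 }, { 2, 3, 4, 5 }, Ω }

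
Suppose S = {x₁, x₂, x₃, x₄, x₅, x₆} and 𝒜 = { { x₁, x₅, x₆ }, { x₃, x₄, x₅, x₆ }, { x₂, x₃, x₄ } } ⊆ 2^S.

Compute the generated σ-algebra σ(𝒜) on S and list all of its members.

Take S₀ = 𝒜 ∪ {∅, S} = { {  }, { x₁, x₅, x₆ }, { x₂, x₃, x₄ }, { x₃, x₄, x₅, x₆ }, S }.
Round 1 adds 3:
  { x₁, x₂ }  = ᶜ of { x₃, x₄, x₅, x₆ }
  { x₁, x₃, x₄, x₅, x₆ }  = { x₁, x₅, x₆ } ∪ { x₃, x₄, x₅, x₆ }
  { x₂, x₃, x₄, x₅, x₆ }  = { x₂, x₃, x₄ } ∪ { x₃, x₄, x₅, x₆ }
  — 8 sets.
Round 2: +4 →
  { x₁ }  = ᶜ of { x₂, x₃, x₄, x₅, x₆ }
  { x₂ }  = ᶜ of { x₁, x₃, x₄, x₅, x₆ }
  { x₁, x₂, x₃, x₄ }  = { x₂, x₃, x₄ } ∪ { x₁, x₂ }
  { x₁, x₂, x₅, x₆ }  = { x₁, x₅, x₆ } ∪ { x₁, x₂ }
  — 12 sets.
Round 3: 2 new —
  { x₃, x₄ }  = ᶜ of { x₁, x₂, x₅, x₆ }
  { x₅, x₆ }  = ᶜ of { x₁, x₂, x₃, x₄ }
  — 14 sets.
Round 4. New:
  { x₁, x₃, x₄ }  = { x₃, x₄ } ∪ { x₁ }
  { x₂, x₅, x₆ }  = { x₅, x₆ } ∪ { x₂ }
  — 16 sets.
Round 5: already closed under ᶜ and ∪.

Hence σ(𝒜) has 16 members: { {  }, { x₁ }, { x₂ }, { x₁, x₂ }, { x₃, x₄ }, { x₅, x₆ }, { x₁, x₃, x₄ }, { x₁, x₅, x₆ }, { x₂, x₃, x₄ }, { x₂, x₅, x₆ }, { x₁, x₂, x₃, x₄ }, { x₁, x₂, x₅, x₆ }, { x₃, x₄, x₅, x₆ }, { x₁, x₃, x₄, x₅, x₆ }, { x₂, x₃, x₄, x₅, x₆ }, S }.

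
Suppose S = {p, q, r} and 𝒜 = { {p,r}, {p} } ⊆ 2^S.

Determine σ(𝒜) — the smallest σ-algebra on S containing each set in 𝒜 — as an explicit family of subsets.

Start: 𝒜 ∪ {∅, S} = { {}, {p}, {p,r}, S }.
Pass 1 (2 new):
  {q}  = ᶜ of {p,r}
  {q,r}  = ᶜ of {p}
  (now 6)
Pass 2 adds 1:
  {p,q}  = {q} ∪ {p}
  (now 7)
Pass 3 (1 new):
  {r}  = ᶜ of {p,q}
  (now 8)
Pass 4: stable.

σ(𝒜) = { {}, {p}, {q}, {r}, {p,q}, {p,r}, {q,r}, S }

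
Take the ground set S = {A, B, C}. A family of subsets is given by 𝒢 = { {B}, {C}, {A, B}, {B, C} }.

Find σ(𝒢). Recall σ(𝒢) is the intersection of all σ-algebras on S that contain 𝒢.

σ(𝒢) (8 sets): { {}, {A}, {B}, {C}, {A, B}, {A, C}, {B, C}, S }

Working:
Seed the family with 𝒢 together with ∅ and S: { {}, {B}, {C}, {A, B}, {B, C}, S }.
Round 1. New:
  {A}  = ᶜ of {B, C}
  {A, C}  = ᶜ of {B}
Round 2: stable.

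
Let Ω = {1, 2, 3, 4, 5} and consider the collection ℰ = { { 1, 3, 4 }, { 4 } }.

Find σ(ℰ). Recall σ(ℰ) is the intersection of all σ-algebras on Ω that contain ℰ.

Initial family (4 sets): { ∅, { 4 }, { 1, 3, 4 }, Ω }.
Iteration 1 (2 new):
  { 2, 5 }  = complement { 1, 3, 4 }
  { 1, 2, 3, 5 }  = complement { 4 }
  |family| = 6
Iteration 2 (1 new):
  { 2, 4, 5 }  = { 2, 5 } ∪ { 4 }
  |family| = 7
Iteration 3 (1 new):
  { 1, 3 }  = complement { 2, 4, 5 }
  |family| = 8
Iteration 4: already closed under ᶜ and ∪.

Therefore σ(ℰ) = { ∅, { 4 }, { 1, 3 }, { 2, 5 }, { 1, 3, 4 }, { 2, 4, 5 }, { 1, 2, 3, 5 }, Ω } (|σ(ℰ)| = 8).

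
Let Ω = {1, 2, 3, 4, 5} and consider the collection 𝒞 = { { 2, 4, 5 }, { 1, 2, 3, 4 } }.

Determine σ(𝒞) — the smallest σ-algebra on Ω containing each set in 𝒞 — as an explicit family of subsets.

Start: 𝒞 ∪ {∅, Ω} = { {}, { 2, 4, 5 }, { 1, 2, 3, 4 }, Ω }.
Round 1: 2 new —
  { 5 }  = { 1, 2, 3, 4 }ᶜ
  { 1, 3 }  = { 2, 4, 5 }ᶜ
  [6 total]
Round 2: 1 new —
  { 1, 3, 5 }  = { 1, 3 } ∪ { 5 }
  [7 total]
Round 3 adds 1:
  { 2, 4 }  = { 1, 3, 5 }ᶜ
  [8 total]
Round 4 adds nothing — fixpoint reached.

Hence σ(𝒞) has 8 members: { {}, { 5 }, { 1, 3 }, { 2, 4 }, { 1, 3, 5 }, { 2, 4, 5 }, { 1, 2, 3, 4 }, Ω }.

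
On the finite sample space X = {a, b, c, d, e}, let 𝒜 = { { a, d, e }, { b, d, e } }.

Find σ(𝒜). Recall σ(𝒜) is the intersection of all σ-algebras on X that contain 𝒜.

Begin from { {  }, { a, d, e }, { b, d, e }, X } (that is, 𝒜 plus ∅ and X).
Step 1: +3 →
  { a, c }  = complement { b, d, e }
  { b, c }  = complement { a, d, e }
  { a, b, d, e }  = { b, d, e } ∪ { a, d, e }
Step 2: 4 new —
  { c }  = complement { a, b, d, e }
  { a, b, c }  = { b, c } ∪ { a, c }
  { a, c, d, e }  = { a, d, e } ∪ { a, c }
  { b, c, d, e }  = { b, c } ∪ { b, d, e }
Step 3 adds 3:
  { a }  = complement { b, c, d, e }
  { b }  = complement { a, c, d, e }
  { d, e }  = complement { a, b, c }
Step 4: 2 new —
  { a, b }  = { b } ∪ { a }
  { c, d, e }  = { c } ∪ { d, e }
Step 5: stable.

σ(𝒜) = { {  }, { a }, { b }, { c }, { a, b }, { a, c }, { b, c }, { d, e }, { a, b, c }, { a, d, e }, { b, d, e }, { c, d, e }, { a, b, d, e }, { a, c, d, e }, { b, c, d, e }, X }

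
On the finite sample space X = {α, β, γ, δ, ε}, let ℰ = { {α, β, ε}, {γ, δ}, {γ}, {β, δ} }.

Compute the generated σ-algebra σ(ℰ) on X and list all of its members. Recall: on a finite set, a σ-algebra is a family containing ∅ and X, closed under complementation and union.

Seed the family with ℰ together with ∅ and X: { {}, {γ}, {β, δ}, {γ, δ}, {α, β, ε}, X }.
Iteration 1. New:
  {α, γ, ε}  = complement {β, δ}
  {β, γ, δ}  = {γ} ∪ {β, δ}
  {α, β, γ, ε}  = {γ} ∪ {α, β, ε}
  {α, β, δ, ε}  = complement {γ}
  — 10 sets.
Iteration 2 adds 3:
  {δ}  = complement {α, β, γ, ε}
  {α, ε}  = complement {β, γ, δ}
  {α, γ, δ, ε}  = {γ, δ} ∪ {α, γ, ε}
  — 13 sets.
Iteration 3 adds 2:
  {β}  = complement {α, γ, δ, ε}
  {α, δ, ε}  = {α, ε} ∪ {δ}
  — 15 sets.
Iteration 4 (1 new):
  {β, γ}  = complement {α, δ, ε}
  — 16 sets.
Iteration 5: no new sets; the family is a σ-algebra.

|σ(ℰ)| = 16.  σ(ℰ) = { {}, {β}, {γ}, {δ}, {α, ε}, {β, γ}, {β, δ}, {γ, δ}, {α, β, ε}, {α, γ, ε}, {α, δ, ε}, {β, γ, δ}, {α, β, γ, ε}, {α, β, δ, ε}, {α, γ, δ, ε}, X }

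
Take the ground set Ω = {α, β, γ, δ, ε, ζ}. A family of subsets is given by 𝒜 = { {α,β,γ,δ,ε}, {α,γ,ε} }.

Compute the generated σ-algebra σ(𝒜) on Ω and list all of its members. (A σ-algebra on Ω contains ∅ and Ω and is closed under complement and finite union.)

Begin from { {}, {α,γ,ε}, {α,β,γ,δ,ε}, Ω } (that is, 𝒜 plus ∅ and Ω).
Step 1. New:
  {ζ}  = complement {α,β,γ,δ,ε}
  {β,δ,ζ}  = complement {α,γ,ε}
  |family| = 6
Step 2: 1 new —
  {α,γ,ε,ζ}  = {α,γ,ε} ∪ {ζ}
  |family| = 7
Step 3: +1 →
  {β,δ}  = complement {α,γ,ε,ζ}
  |family| = 8
Step 4: stable.

σ(𝒜) = { {}, {ζ}, {β,δ}, {α,γ,ε}, {β,δ,ζ}, {α,γ,ε,ζ}, {α,β,γ,δ,ε}, Ω }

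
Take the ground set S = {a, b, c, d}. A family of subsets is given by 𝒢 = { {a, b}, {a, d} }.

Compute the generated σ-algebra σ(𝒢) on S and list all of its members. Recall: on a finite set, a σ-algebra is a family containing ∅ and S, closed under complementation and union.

σ(𝒢) = { ∅, {a}, {b}, {c}, {d}, {a, b}, {a, c}, {a, d}, {b, c}, {b, d}, {c, d}, {a, b, c}, {a, b, d}, {a, c, d}, {b, c, d}, S }

Derivation:
Take S₀ = 𝒢 ∪ {∅, S} = { ∅, {a, b}, {a, d}, S }.
Round 1 adds 3:
  {b, c}  = ᶜ of {a, d}
  {c, d}  = ᶜ of {a, b}
  {a, b, d}  = {a, b} ∪ {a, d}
  |family| = 7
Round 2 adds 4:
  {c}  = ᶜ of {a, b, d}
  {a, b, c}  = {b, c} ∪ {a, b}
  {a, c, d}  = {c, d} ∪ {a, d}
  {b, c, d}  = {c, d} ∪ {b, c}
  |family| = 11
Round 3. New:
  {a}  = ᶜ of {b, c, d}
  {b}  = ᶜ of {a, c, d}
  {d}  = ᶜ of {a, b, c}
  |family| = 14
Round 4: +2 →
  {a, c}  = {c} ∪ {a}
  {b, d}  = {d} ∪ {b}
  |family| = 16
Round 5 adds nothing — fixpoint reached.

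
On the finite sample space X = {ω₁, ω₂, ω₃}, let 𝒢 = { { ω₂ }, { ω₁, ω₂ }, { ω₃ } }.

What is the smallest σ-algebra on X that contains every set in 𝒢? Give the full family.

Answer: σ(𝒢) = { ∅, { ω₁ }, { ω₂ }, { ω₃ }, { ω₁, ω₂ }, { ω₁, ω₃ }, { ω₂, ω₃ }, X }

Derivation:
Initial family (5 sets): { ∅, { ω₂ }, { ω₃ }, { ω₁, ω₂ }, X }.
Iteration 1 (2 new):
  { ω₁, ω₃ }  = X∖{ ω₂ }
  { ω₂, ω₃ }  = { ω₃ } ∪ { ω₂ }
  [7 total]
Iteration 2 adds 1:
  { ω₁ }  = X∖{ ω₂, ω₃ }
  [8 total]
Iteration 3: no new sets; the family is a σ-algebra.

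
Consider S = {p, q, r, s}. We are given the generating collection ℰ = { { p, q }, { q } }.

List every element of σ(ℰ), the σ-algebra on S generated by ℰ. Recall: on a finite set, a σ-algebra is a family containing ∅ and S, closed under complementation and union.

Initial family (4 sets): { ∅, { q }, { p, q }, S }.
Iteration 1. New:
  { r, s }  = complement { p, q }
  { p, r, s }  = complement { q }
  |family| = 6
Iteration 2: +1 →
  { q, r, s }  = { r, s } ∪ { q }
  |family| = 7
Iteration 3: 1 new —
  { p }  = complement { q, r, s }
  |family| = 8
Iteration 4 adds nothing — fixpoint reached.

σ(ℰ) = { ∅, { p }, { q }, { p, q }, { r, s }, { p, r, s }, { q, r, s }, S }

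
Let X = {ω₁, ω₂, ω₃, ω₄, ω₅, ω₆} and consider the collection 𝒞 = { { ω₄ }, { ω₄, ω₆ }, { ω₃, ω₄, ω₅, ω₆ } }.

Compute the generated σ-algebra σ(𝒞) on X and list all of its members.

Take S₀ = 𝒞 ∪ {∅, X} = { {}, { ω₄ }, { ω₄, ω₆ }, { ω₃, ω₄, ω₅, ω₆ }, X }.
Round 1 (3 new):
  { ω₁, ω₂ }  = X∖{ ω₃, ω₄, ω₅, ω₆ }
  { ω₁, ω₂, ω₃, ω₅ }  = X∖{ ω₄, ω₆ }
  { ω₁, ω₂, ω₃, ω₅, ω₆ }  = X∖{ ω₄ }
  (now 8)
Round 2 (3 new):
  { ω₁, ω₂, ω₄ }  = { ω₄ } ∪ { ω₁, ω₂ }
  { ω₁, ω₂, ω₄, ω₆ }  = { ω₄, ω₆ } ∪ { ω₁, ω₂ }
  { ω₁, ω₂, ω₃, ω₄, ω₅ }  = { ω₄ } ∪ { ω₁, ω₂, ω₃, ω₅ }
  (now 11)
Round 3 adds 3:
  { ω₆ }  = X∖{ ω₁, ω₂, ω₃, ω₄, ω₅ }
  { ω₃, ω₅ }  = X∖{ ω₁, ω₂, ω₄, ω₆ }
  { ω₃, ω₅, ω₆ }  = X∖{ ω₁, ω₂, ω₄ }
  (now 14)
Round 4 (2 new):
  { ω₁, ω₂, ω₆ }  = { ω₁, ω₂ } ∪ { ω₆ }
  { ω₃, ω₄, ω₅ }  = { ω₄ } ∪ { ω₃, ω₅ }
  (now 16)
Round 5: no new sets; the family is a σ-algebra.

Therefore σ(𝒞) = { {}, { ω₄ }, { ω₆ }, { ω₁, ω₂ }, { ω₃, ω₅ }, { ω₄, ω₆ }, { ω₁, ω₂, ω₄ }, { ω₁, ω₂, ω₆ }, { ω₃, ω₄, ω₅ }, { ω₃, ω₅, ω₆ }, { ω₁, ω₂, ω₃, ω₅ }, { ω₁, ω₂, ω₄, ω₆ }, { ω₃, ω₄, ω₅, ω₆ }, { ω₁, ω₂, ω₃, ω₄, ω₅ }, { ω₁, ω₂, ω₃, ω₅, ω₆ }, X } (|σ(𝒞)| = 16).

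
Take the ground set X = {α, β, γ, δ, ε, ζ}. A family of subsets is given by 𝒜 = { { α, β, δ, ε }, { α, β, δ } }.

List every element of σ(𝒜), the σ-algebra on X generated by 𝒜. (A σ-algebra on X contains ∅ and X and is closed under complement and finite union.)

Answer: σ(𝒜) = { {}, { ε }, { γ, ζ }, { α, β, δ }, { γ, ε, ζ }, { α, β, δ, ε }, { α, β, γ, δ, ζ }, X }

Trace:
Seed the family with 𝒜 together with ∅ and X: { {}, { α, β, δ }, { α, β, δ, ε }, X }.
Pass 1. New:
  { γ, ζ }  = ᶜ of { α, β, δ, ε }
  { γ, ε, ζ }  = ᶜ of { α, β, δ }
  (now 6)
Pass 2. New:
  { α, β, γ, δ, ζ }  = { γ, ζ } ∪ { α, β, δ }
  (now 7)
Pass 3 adds 1:
  { ε }  = ᶜ of { α, β, γ, δ, ζ }
  (now 8)
After Pass 4 the family is unchanged; done.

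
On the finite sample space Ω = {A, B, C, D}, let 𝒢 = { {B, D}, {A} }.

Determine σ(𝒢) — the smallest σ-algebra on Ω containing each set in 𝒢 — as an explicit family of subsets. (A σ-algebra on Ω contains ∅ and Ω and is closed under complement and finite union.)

σ(𝒢) (8 sets): { ∅, {A}, {C}, {A, C}, {B, D}, {A, B, D}, {B, C, D}, Ω }

Working:
Seed the family with 𝒢 together with ∅ and Ω: { ∅, {A}, {B, D}, Ω }.
Step 1: +3 →
  {A, C}  = {B, D}ᶜ
  {A, B, D}  = {B, D} ∪ {A}
  {B, C, D}  = {A}ᶜ
  (now 7)
Step 2: +1 →
  {C}  = {A, B, D}ᶜ
  (now 8)
Step 3: no new sets; the family is a σ-algebra.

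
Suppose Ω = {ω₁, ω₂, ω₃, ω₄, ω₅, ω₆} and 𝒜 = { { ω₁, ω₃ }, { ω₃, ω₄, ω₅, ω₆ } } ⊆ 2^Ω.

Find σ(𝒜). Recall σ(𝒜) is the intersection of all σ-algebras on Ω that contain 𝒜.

Answer: σ(𝒜) = { {}, { ω₁ }, { ω₂ }, { ω₃ }, { ω₁, ω₂ }, { ω₁, ω₃ }, { ω₂, ω₃ }, { ω₁, ω₂, ω₃ }, { ω₄, ω₅, ω₆ }, { ω₁, ω₄, ω₅, ω₆ }, { ω₂, ω₄, ω₅, ω₆ }, { ω₃, ω₄, ω₅, ω₆ }, { ω₁, ω₂, ω₄, ω₅, ω₆ }, { ω₁, ω₃, ω₄, ω₅, ω₆ }, { ω₂, ω₃, ω₄, ω₅, ω₆ }, Ω }

Trace:
Start: 𝒜 ∪ {∅, Ω} = { {}, { ω₁, ω₃ }, { ω₃, ω₄, ω₅, ω₆ }, Ω }.
Iteration 1 (3 new):
  { ω₁, ω₂ }  = complement { ω₃, ω₄, ω₅, ω₆ }
  { ω₂, ω₄, ω₅, ω₆ }  = complement { ω₁, ω₃ }
  { ω₁, ω₃, ω₄, ω₅, ω₆ }  = { ω₁, ω₃ } ∪ { ω₃, ω₄, ω₅, ω₆ }
  |family| = 7
Iteration 2. New:
  { ω₂ }  = complement { ω₁, ω₃, ω₄, ω₅, ω₆ }
  { ω₁, ω₂, ω₃ }  = { ω₁, ω₂ } ∪ { ω₁, ω₃ }
  { ω₁, ω₂, ω₄, ω₅, ω₆ }  = { ω₂, ω₄, ω₅, ω₆ } ∪ { ω₁, ω₂ }
  { ω₂, ω₃, ω₄, ω₅, ω₆ }  = { ω₂, ω₄, ω₅, ω₆ } ∪ { ω₃, ω₄, ω₅, ω₆ }
  |family| = 11
Iteration 3: 3 new —
  { ω₁ }  = complement { ω₂, ω₃, ω₄, ω₅, ω₆ }
  { ω₃ }  = complement { ω₁, ω₂, ω₄, ω₅, ω₆ }
  { ω₄, ω₅, ω₆ }  = complement { ω₁, ω₂, ω₃ }
  |family| = 14
Iteration 4 (2 new):
  { ω₂, ω₃ }  = { ω₃ } ∪ { ω₂ }
  { ω₁, ω₄, ω₅, ω₆ }  = { ω₄, ω₅, ω₆ } ∪ { ω₁ }
  |family| = 16
Iteration 5: closed — nothing new.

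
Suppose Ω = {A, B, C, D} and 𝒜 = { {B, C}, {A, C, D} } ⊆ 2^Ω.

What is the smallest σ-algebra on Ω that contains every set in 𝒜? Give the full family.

Seed the family with 𝒜 together with ∅ and Ω: { {}, {B, C}, {A, C, D}, Ω }.
Pass 1 adds 2:
  {B}  = Ω∖{A, C, D}
  {A, D}  = Ω∖{B, C}
  — 6 sets.
Pass 2: +1 →
  {A, B, D}  = {A, D} ∪ {B}
  — 7 sets.
Pass 3: 1 new —
  {C}  = Ω∖{A, B, D}
  — 8 sets.
Pass 4 adds nothing — fixpoint reached.

Therefore σ(𝒜) = { {}, {B}, {C}, {A, D}, {B, C}, {A, B, D}, {A, C, D}, Ω } (|σ(𝒜)| = 8).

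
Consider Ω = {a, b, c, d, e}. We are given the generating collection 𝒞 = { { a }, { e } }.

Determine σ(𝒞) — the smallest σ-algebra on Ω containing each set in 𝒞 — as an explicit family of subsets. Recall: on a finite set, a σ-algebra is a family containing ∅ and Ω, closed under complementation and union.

Answer: σ(𝒞) = { ∅, { a }, { e }, { a, e }, { b, c, d }, { a, b, c, d }, { b, c, d, e }, Ω }

Trace:
Begin from { ∅, { a }, { e }, Ω } (that is, 𝒞 plus ∅ and Ω).
Step 1: 3 new —
  { a, e }  = { a } ∪ { e }
  { a, b, c, d }  = { e }ᶜ
  { b, c, d, e }  = { a }ᶜ
  |family| = 7
Step 2. New:
  { b, c, d }  = { a, e }ᶜ
  |family| = 8
Step 3: closed — nothing new.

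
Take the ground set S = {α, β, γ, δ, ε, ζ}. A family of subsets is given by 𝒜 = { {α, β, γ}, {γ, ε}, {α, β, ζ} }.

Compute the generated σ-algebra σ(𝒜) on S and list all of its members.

Begin from { {}, {γ, ε}, {α, β, γ}, {α, β, ζ}, S } (that is, 𝒜 plus ∅ and S).
Iteration 1 (6 new):
  {γ, δ, ε}  = complement {α, β, ζ}
  {δ, ε, ζ}  = complement {α, β, γ}
  {α, β, γ, ε}  = {α, β, γ} ∪ {γ, ε}
  {α, β, γ, ζ}  = {α, β, γ} ∪ {α, β, ζ}
  {α, β, δ, ζ}  = complement {γ, ε}
  {α, β, γ, ε, ζ}  = {γ, ε} ∪ {α, β, ζ}
Iteration 2: 7 new —
  {δ}  = complement {α, β, γ, ε, ζ}
  {δ, ε}  = complement {α, β, γ, ζ}
  {δ, ζ}  = complement {α, β, γ, ε}
  {γ, δ, ε, ζ}  = {γ, δ, ε} ∪ {δ, ε, ζ}
  {α, β, γ, δ, ε}  = {γ, δ, ε} ∪ {α, β, γ}
  {α, β, γ, δ, ζ}  = {α, β, γ} ∪ {α, β, δ, ζ}
  {α, β, δ, ε, ζ}  = {α, β, δ, ζ} ∪ {δ, ε, ζ}
Iteration 3: 5 new —
  {γ}  = complement {α, β, δ, ε, ζ}
  {ε}  = complement {α, β, γ, δ, ζ}
  {ζ}  = complement {α, β, γ, δ, ε}
  {α, β}  = complement {γ, δ, ε, ζ}
  {α, β, γ, δ}  = {α, β, γ} ∪ {δ}
Iteration 4: 9 new —
  {γ, δ}  = {γ} ∪ {δ}
  {γ, ζ}  = {ζ} ∪ {γ}
  {ε, ζ}  = complement {α, β, γ, δ}
  {α, β, δ}  = {α, β} ∪ {δ}
  {α, β, ε}  = {α, β} ∪ {ε}
  {γ, δ, ζ}  = {γ} ∪ {δ, ζ}
  {γ, ε, ζ}  = {ζ} ∪ {γ, ε}
  {α, β, δ, ε}  = {α, β} ∪ {δ, ε}
  {α, β, ε, ζ}  = {ε} ∪ {α, β, ζ}
Iteration 5: no new sets; the family is a σ-algebra.

Therefore σ(𝒜) = { {}, {γ}, {δ}, {ε}, {ζ}, {α, β}, {γ, δ}, {γ, ε}, {γ, ζ}, {δ, ε}, {δ, ζ}, {ε, ζ}, {α, β, γ}, {α, β, δ}, {α, β, ε}, {α, β, ζ}, {γ, δ, ε}, {γ, δ, ζ}, {γ, ε, ζ}, {δ, ε, ζ}, {α, β, γ, δ}, {α, β, γ, ε}, {α, β, γ, ζ}, {α, β, δ, ε}, {α, β, δ, ζ}, {α, β, ε, ζ}, {γ, δ, ε, ζ}, {α, β, γ, δ, ε}, {α, β, γ, δ, ζ}, {α, β, γ, ε, ζ}, {α, β, δ, ε, ζ}, S } (|σ(𝒜)| = 32).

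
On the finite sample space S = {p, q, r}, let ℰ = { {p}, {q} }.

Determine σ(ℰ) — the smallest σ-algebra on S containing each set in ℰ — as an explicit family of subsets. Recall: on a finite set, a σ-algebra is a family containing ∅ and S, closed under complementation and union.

|σ(ℰ)| = 8.  σ(ℰ) = { {}, {p}, {q}, {r}, {p,q}, {p,r}, {q,r}, S }

Derivation:
Start: ℰ ∪ {∅, S} = { {}, {p}, {q}, S }.
Round 1. New:
  {p,q}  = {p} ∪ {q}
  {p,r}  = ᶜ of {q}
  {q,r}  = ᶜ of {p}
  — 7 sets.
Round 2 (1 new):
  {r}  = ᶜ of {p,q}
  — 8 sets.
Round 3: stable.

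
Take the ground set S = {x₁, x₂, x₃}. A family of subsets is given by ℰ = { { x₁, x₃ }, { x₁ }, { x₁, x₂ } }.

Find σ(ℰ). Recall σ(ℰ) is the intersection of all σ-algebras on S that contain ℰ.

σ(ℰ) = { ∅, { x₁ }, { x₂ }, { x₃ }, { x₁, x₂ }, { x₁, x₃ }, { x₂, x₃ }, S }

Trace:
Seed the family with ℰ together with ∅ and S: { ∅, { x₁ }, { x₁, x₂ }, { x₁, x₃ }, S }.
Pass 1 (3 new):
  { x₂ }  = ᶜ of { x₁, x₃ }
  { x₃ }  = ᶜ of { x₁, x₂ }
  { x₂, x₃ }  = ᶜ of { x₁ }
  [8 total]
Pass 2 adds nothing — fixpoint reached.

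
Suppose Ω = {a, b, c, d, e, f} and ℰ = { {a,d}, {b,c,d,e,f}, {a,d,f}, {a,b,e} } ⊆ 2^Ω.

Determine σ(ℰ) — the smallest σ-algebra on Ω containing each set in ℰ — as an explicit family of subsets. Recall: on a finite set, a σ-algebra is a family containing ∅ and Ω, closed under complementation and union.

|σ(ℰ)| = 32.  σ(ℰ) = { {}, {a}, {c}, {d}, {f}, {a,c}, {a,d}, {a,f}, {b,e}, {c,d}, {c,f}, {d,f}, {a,b,e}, {a,c,d}, {a,c,f}, {a,d,f}, {b,c,e}, {b,d,e}, {b,e,f}, {c,d,f}, {a,b,c,e}, {a,b,d,e}, {a,b,e,f}, {a,c,d,f}, {b,c,d,e}, {b,c,e,f}, {b,d,e,f}, {a,b,c,d,e}, {a,b,c,e,f}, {a,b,d,e,f}, {b,c,d,e,f}, Ω }

Derivation:
Initial family (6 sets): { {}, {a,d}, {a,b,e}, {a,d,f}, {b,c,d,e,f}, Ω }.
Pass 1: 6 new —
  {a}  = complement {b,c,d,e,f}
  {b,c,e}  = complement {a,d,f}
  {c,d,f}  = complement {a,b,e}
  {a,b,d,e}  = {a,b,e} ∪ {a,d}
  {b,c,e,f}  = complement {a,d}
  {a,b,d,e,f}  = {a,b,e} ∪ {a,d,f}
  — 12 sets.
Pass 2 (6 new):
  {c}  = complement {a,b,d,e,f}
  {c,f}  = complement {a,b,d,e}
  {a,b,c,e}  = {a,b,e} ∪ {b,c,e}
  {a,c,d,f}  = {a,d,f} ∪ {c,d,f}
  {a,b,c,d,e}  = {a,b,d,e} ∪ {b,c,e}
  {a,b,c,e,f}  = {a,b,e} ∪ {b,c,e,f}
  — 18 sets.
Pass 3: +7 →
  {d}  = complement {a,b,c,e,f}
  {f}  = complement {a,b,c,d,e}
  {a,c}  = {c} ∪ {a}
  {b,e}  = complement {a,c,d,f}
  {d,f}  = complement {a,b,c,e}
  {a,c,d}  = {c} ∪ {a,d}
  {a,c,f}  = {c,f} ∪ {a}
  — 25 sets.
Pass 4 adds 7:
  {a,f}  = {a} ∪ {f}
  {c,d}  = {c} ∪ {d}
  {b,d,e}  = complement {a,c,f}
  {b,e,f}  = complement {a,c,d}
  {a,b,e,f}  = {f} ∪ {a,b,e}
  {b,c,d,e}  = {b,c,e} ∪ {d}
  {b,d,e,f}  = complement {a,c}
  — 32 sets.
Pass 5: closed — nothing new.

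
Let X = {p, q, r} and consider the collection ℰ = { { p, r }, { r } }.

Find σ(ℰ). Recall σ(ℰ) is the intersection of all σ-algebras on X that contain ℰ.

Answer: σ(ℰ) = { {  }, { p }, { q }, { r }, { p, q }, { p, r }, { q, r }, X }

Check:
Seed the family with ℰ together with ∅ and X: { {  }, { r }, { p, r }, X }.
Iteration 1: +2 →
  { q }  = { p, r }ᶜ
  { p, q }  = { r }ᶜ
  (now 6)
Iteration 2: +1 →
  { q, r }  = { r } ∪ { q }
  (now 7)
Iteration 3: 1 new —
  { p }  = { q, r }ᶜ
  (now 8)
Iteration 4: no new sets; the family is a σ-algebra.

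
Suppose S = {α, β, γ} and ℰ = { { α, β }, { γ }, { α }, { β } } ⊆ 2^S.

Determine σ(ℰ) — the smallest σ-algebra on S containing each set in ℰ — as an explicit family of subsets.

Start: ℰ ∪ {∅, S} = { {}, { α }, { β }, { γ }, { α, β }, S }.
Pass 1: 2 new —
  { α, γ }  = ᶜ of { β }
  { β, γ }  = ᶜ of { α }
  (now 8)
Pass 2: already closed under ᶜ and ∪.

|σ(ℰ)| = 8.  σ(ℰ) = { {}, { α }, { β }, { γ }, { α, β }, { α, γ }, { β, γ }, S }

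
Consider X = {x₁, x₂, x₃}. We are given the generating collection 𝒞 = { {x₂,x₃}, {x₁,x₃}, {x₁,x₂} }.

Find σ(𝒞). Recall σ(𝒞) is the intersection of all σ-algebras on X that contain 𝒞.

Begin from { ∅, {x₁,x₂}, {x₁,x₃}, {x₂,x₃}, X } (that is, 𝒞 plus ∅ and X).
Step 1. New:
  {x₁}  = X∖{x₂,x₃}
  {x₂}  = X∖{x₁,x₃}
  {x₃}  = X∖{x₁,x₂}
  |family| = 8
Step 2 adds nothing — fixpoint reached.

Therefore σ(𝒞) = { ∅, {x₁}, {x₂}, {x₃}, {x₁,x₂}, {x₁,x₃}, {x₂,x₃}, X } (|σ(𝒞)| = 8).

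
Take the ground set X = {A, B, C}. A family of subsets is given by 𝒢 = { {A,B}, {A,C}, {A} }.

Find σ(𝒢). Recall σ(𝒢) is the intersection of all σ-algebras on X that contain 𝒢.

|σ(𝒢)| = 8.  σ(𝒢) = { {}, {A}, {B}, {C}, {A,B}, {A,C}, {B,C}, X }

Derivation:
Begin from { {}, {A}, {A,B}, {A,C}, X } (that is, 𝒢 plus ∅ and X).
Pass 1: 3 new —
  {B}  = X∖{A,C}
  {C}  = X∖{A,B}
  {B,C}  = X∖{A}
  |family| = 8
Pass 2: closed — nothing new.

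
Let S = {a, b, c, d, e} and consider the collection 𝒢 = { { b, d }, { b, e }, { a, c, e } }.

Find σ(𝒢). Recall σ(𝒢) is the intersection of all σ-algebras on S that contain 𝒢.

σ(𝒢) = { {}, { b }, { d }, { e }, { a, c }, { b, d }, { b, e }, { d, e }, { a, b, c }, { a, c, d }, { a, c, e }, { b, d, e }, { a, b, c, d }, { a, b, c, e }, { a, c, d, e }, S }

Derivation:
Initial family (5 sets): { {}, { b, d }, { b, e }, { a, c, e }, S }.
Step 1: 3 new —
  { a, c, d }  = { b, e }ᶜ
  { b, d, e }  = { b, e } ∪ { b, d }
  { a, b, c, e }  = { b, e } ∪ { a, c, e }
  (now 8)
Step 2: +4 →
  { d }  = { a, b, c, e }ᶜ
  { a, c }  = { b, d, e }ᶜ
  { a, b, c, d }  = { a, c, d } ∪ { b, d }
  { a, c, d, e }  = { a, c, e } ∪ { a, c, d }
  (now 12)
Step 3 (2 new):
  { b }  = { a, c, d, e }ᶜ
  { e }  = { a, b, c, d }ᶜ
  (now 14)
Step 4: +2 →
  { d, e }  = { d } ∪ { e }
  { a, b, c }  = { a, c } ∪ { b }
  (now 16)
Step 5: no new sets; the family is a σ-algebra.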